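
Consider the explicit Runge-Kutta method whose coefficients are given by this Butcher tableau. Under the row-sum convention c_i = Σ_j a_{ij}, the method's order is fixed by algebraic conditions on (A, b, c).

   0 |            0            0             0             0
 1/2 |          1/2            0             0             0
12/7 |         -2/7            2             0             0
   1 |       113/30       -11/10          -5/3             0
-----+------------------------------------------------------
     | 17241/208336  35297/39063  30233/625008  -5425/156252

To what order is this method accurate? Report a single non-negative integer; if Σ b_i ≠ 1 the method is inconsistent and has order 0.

3

b = (17241/208336, 35297/39063, 30233/625008, -5425/156252)
c = (0, 1/2, 12/7, 1)
Ac = (0, 0, 1, -477/140)
Σ b_i: 17241/208336·1 + 35297/39063·1 + 30233/625008·1 + (-5425/156252)·1 = 1 ✓
b·c: 35297/39063·1/2 + 30233/625008·12/7 + (-5425/156252)·1 = 1/2 ✓
b·c²: 35297/39063·1/4 + 30233/625008·144/49 + (-5425/156252)·1 = 1/3 ✓
b·Ac: 30233/625008·1 + (-5425/156252)·(-477/140) = 1/6 ✓
b·c³: 35297/39063·1/8 + 30233/625008·1728/343 + (-5425/156252)·1 = 234739/729176 ≠ 1/4 ⇒ order 3.
b·(c∘Ac): 30233/625008·12/7 + (-5425/156252)·(-477/140) = 41921/208336 ≠ 1/8
b·Ac²: 30233/625008·1/2 + (-5425/156252)·(-10139/1960) = 74299/364588 ≠ 1/12
b·A²c: (-5425/156252)·(-5/3) = 27125/468756 ≠ 1/24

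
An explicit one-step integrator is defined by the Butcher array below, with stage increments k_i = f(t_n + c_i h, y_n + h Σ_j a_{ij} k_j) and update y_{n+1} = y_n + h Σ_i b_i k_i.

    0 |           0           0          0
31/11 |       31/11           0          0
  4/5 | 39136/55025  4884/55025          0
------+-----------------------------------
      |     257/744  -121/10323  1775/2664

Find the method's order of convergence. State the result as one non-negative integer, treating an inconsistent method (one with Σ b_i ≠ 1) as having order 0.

b = (257/744, -121/10323, 1775/2664)
c = (0, 31/11, 4/5)
Ac = (0, 0, 444/1775)
Σ b_i: 257/744·1 + (-121/10323)·1 + 1775/2664·1 = 1 ✓
b·c: (-121/10323)·31/11 + 1775/2664·4/5 = 1/2 ✓
b·c²: (-121/10323)·961/121 + 1775/2664·16/25 = 1/3 ✓
b·Ac: 1775/2664·444/1775 = 1/6 ✓; 3 stages ⇒ order 3.

3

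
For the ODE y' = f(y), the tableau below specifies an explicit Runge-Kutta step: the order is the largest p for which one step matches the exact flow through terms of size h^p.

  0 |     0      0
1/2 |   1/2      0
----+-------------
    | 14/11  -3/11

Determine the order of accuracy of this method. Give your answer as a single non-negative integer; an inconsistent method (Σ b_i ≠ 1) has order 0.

1

b = (14/11, -3/11)
c = (0, 1/2)
Σ b_i: 14/11·1 + (-3/11)·1 = 1 ✓
b·c: (-3/11)·1/2 = -3/22 ≠ 1/2 ⇒ order 1.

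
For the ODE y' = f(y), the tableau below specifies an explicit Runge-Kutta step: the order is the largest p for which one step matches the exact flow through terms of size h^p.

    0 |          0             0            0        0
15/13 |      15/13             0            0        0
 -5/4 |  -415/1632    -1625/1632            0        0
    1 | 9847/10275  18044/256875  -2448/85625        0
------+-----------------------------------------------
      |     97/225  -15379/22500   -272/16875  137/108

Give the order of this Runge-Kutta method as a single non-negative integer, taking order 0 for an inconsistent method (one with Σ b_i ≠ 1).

4

b = (97/225, -15379/22500, -272/16875, 137/108)
c = (0, 15/13, -5/4, 1)
Ac = (0, 0, -625/544, 16/137)
Σ b_i: 97/225·1 + (-15379/22500)·1 + (-272/16875)·1 + 137/108·1 = 1 ✓
b·c: (-15379/22500)·15/13 + (-272/16875)·(-5/4) + 137/108·1 = 1/2 ✓
b·c²: (-15379/22500)·225/169 + (-272/16875)·25/16 + 137/108·1 = 1/3 ✓
b·Ac: (-272/16875)·(-625/544) + 137/108·16/137 = 1/6 ✓
b·c³: (-15379/22500)·3375/2197 + (-272/16875)·(-125/64) + 137/108·1 = 1/4 ✓
b·(c∘Ac): (-272/16875)·3125/2176 + 137/108·16/137 = 1/8 ✓
b·Ac²: (-272/16875)·(-9375/7072) + 137/108·87/1781 = 1/12 ✓
b·A²c: 137/108·9/274 = 1/24 ✓; 4 stages ⇒ order 4.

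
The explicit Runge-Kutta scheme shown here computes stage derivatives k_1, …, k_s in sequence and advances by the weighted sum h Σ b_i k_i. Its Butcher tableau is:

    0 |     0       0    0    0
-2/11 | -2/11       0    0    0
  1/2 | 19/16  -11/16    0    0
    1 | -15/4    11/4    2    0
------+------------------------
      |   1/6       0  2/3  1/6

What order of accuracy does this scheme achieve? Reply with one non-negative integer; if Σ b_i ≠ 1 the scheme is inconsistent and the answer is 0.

b = (1/6, 0, 2/3, 1/6)
c = (0, -2/11, 1/2, 1)
Ac = (0, 0, 1/8, 1/2)
Σ b_i: 1/6·1 + 2/3·1 + 1/6·1 = 1 ✓
b·c: 2/3·1/2 + 1/6·1 = 1/2 ✓
b·c²: 2/3·1/4 + 1/6·1 = 1/3 ✓
b·Ac: 2/3·1/8 + 1/6·1/2 = 1/6 ✓
b·c³: 2/3·1/8 + 1/6·1 = 1/4 ✓
b·(c∘Ac): 2/3·1/16 + 1/6·1/2 = 1/8 ✓
b·Ac²: 2/3·(-1/44) + 1/6·13/22 = 1/12 ✓
b·A²c: 1/6·1/4 = 1/24 ✓; 4 stages ⇒ order 4.

4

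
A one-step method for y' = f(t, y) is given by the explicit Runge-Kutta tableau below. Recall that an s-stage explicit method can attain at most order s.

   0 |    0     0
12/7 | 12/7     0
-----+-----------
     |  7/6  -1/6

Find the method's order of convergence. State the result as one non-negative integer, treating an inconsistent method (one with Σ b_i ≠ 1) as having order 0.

b = (7/6, -1/6)
c = (0, 12/7)
Σ b_i: 7/6·1 + (-1/6)·1 = 1 ✓
b·c: (-1/6)·12/7 = -2/7 ≠ 1/2 ⇒ order 1.

1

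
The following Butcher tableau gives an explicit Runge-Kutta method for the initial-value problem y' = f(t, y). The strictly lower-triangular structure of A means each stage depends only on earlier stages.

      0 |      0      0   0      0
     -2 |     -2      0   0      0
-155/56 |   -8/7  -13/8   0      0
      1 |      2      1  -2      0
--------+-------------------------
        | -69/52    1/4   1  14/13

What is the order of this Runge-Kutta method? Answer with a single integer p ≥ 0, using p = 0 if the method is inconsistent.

b = (-69/52, 1/4, 1, 14/13)
c = (0, -2, -155/56, 1)
Ac = (0, 0, 13/4, 99/28)
Σ b_i: (-69/52)·1 + 1/4·1 + 1·1 + 14/13·1 = 1 ✓
b·c: 1/4·(-2) + 1·(-155/56) + 14/13·1 = -1595/728 ≠ 1/2 ⇒ order 1.

1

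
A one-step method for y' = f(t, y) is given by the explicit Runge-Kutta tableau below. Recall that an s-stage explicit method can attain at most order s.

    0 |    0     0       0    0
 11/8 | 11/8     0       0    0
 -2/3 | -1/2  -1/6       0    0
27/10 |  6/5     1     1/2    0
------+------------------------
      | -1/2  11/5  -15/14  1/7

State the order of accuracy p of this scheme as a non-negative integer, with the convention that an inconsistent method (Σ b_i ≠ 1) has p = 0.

0

b = (-1/2, 11/5, -15/14, 1/7)
c = (0, 11/8, -2/3, 27/10)
Ac = (0, 0, -11/48, 25/24)
Σ b_i: (-1/2)·1 + 11/5·1 + (-15/14)·1 + 1/7·1 = 27/35 ≠ 1 ⇒ order 0.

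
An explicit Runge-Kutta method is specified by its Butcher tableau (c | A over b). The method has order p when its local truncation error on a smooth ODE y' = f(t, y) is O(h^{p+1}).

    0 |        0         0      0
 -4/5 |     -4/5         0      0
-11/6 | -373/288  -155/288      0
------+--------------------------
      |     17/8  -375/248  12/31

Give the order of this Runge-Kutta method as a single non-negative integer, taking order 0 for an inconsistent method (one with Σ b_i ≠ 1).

3

b = (17/8, -375/248, 12/31)
c = (0, -4/5, -11/6)
Ac = (0, 0, 31/72)
Σ b_i: 17/8·1 + (-375/248)·1 + 12/31·1 = 1 ✓
b·c: (-375/248)·(-4/5) + 12/31·(-11/6) = 1/2 ✓
b·c²: (-375/248)·16/25 + 12/31·121/36 = 1/3 ✓
b·Ac: 12/31·31/72 = 1/6 ✓; 3 stages ⇒ order 3.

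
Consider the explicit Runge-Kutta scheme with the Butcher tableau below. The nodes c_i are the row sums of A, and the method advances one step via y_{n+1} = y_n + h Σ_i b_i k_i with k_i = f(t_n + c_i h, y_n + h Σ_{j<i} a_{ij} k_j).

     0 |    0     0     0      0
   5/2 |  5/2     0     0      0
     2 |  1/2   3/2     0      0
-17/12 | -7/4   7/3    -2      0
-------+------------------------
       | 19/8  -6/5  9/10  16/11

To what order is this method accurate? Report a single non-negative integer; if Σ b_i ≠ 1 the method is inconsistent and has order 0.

b = (19/8, -6/5, 9/10, 16/11)
c = (0, 5/2, 2, -17/12)
Ac = (0, 0, 15/4, 11/6)
Σ b_i: 19/8·1 + (-6/5)·1 + 9/10·1 + 16/11·1 = 1553/440 ≠ 1 ⇒ order 0.

0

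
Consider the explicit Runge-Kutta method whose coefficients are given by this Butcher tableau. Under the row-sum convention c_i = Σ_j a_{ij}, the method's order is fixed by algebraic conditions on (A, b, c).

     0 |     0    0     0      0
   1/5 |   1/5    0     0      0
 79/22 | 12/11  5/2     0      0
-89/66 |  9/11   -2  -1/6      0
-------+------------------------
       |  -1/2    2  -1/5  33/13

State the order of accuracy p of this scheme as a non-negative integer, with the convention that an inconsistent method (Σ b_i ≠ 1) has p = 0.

0

b = (-1/2, 2, -1/5, 33/13)
c = (0, 1/5, 79/22, -89/66)
Ac = (0, 0, 1/2, -659/660)
Σ b_i: (-1/2)·1 + 2·1 + (-1/5)·1 + 33/13·1 = 499/130 ≠ 1 ⇒ order 0.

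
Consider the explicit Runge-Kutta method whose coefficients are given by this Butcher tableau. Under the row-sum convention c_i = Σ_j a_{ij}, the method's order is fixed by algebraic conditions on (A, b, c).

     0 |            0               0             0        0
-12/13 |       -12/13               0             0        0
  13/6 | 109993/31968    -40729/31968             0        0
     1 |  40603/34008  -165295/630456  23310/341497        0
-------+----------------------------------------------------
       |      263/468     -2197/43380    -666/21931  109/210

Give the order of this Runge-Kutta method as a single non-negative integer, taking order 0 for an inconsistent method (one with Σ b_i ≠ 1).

b = (263/468, -2197/43380, -666/21931, 109/210)
c = (0, -12/13, 13/6, 1)
Ac = (0, 0, 3133/2664, 85/218)
Σ b_i: 263/468·1 + (-2197/43380)·1 + (-666/21931)·1 + 109/210·1 = 1 ✓
b·c: (-2197/43380)·(-12/13) + (-666/21931)·13/6 + 109/210·1 = 1/2 ✓
b·c²: (-2197/43380)·144/169 + (-666/21931)·169/36 + 109/210·1 = 1/3 ✓
b·Ac: (-666/21931)·3133/2664 + 109/210·85/218 = 1/6 ✓
b·c³: (-2197/43380)·(-1728/2197) + (-666/21931)·2197/216 + 109/210·1 = 1/4 ✓
b·(c∘Ac): (-666/21931)·40729/15984 + 109/210·85/218 = 1/8 ✓
b·Ac²: (-666/21931)·(-241/222) + 109/210·275/2834 = 1/12 ✓
b·A²c: 109/210·35/436 = 1/24 ✓; 4 stages ⇒ order 4.

4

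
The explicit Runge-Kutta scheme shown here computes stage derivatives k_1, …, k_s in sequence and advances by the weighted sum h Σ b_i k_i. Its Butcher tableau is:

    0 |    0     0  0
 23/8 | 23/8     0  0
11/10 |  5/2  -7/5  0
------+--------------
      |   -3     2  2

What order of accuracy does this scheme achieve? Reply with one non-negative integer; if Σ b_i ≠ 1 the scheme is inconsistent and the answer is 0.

1

b = (-3, 2, 2)
c = (0, 23/8, 11/10)
Ac = (0, 0, -161/40)
Σ b_i: (-3)·1 + 2·1 + 2·1 = 1 ✓
b·c: 2·23/8 + 2·11/10 = 159/20 ≠ 1/2 ⇒ order 1.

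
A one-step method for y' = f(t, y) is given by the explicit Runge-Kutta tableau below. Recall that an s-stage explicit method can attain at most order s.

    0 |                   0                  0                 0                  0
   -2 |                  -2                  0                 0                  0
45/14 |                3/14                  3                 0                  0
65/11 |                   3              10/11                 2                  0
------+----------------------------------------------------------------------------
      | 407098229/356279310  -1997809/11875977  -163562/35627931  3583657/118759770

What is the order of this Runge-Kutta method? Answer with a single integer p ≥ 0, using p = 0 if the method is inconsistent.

b = (407098229/356279310, -1997809/11875977, -163562/35627931, 3583657/118759770)
c = (0, -2, 45/14, 65/11)
Ac = (0, 0, -6, 355/77)
Σ b_i: 407098229/356279310·1 + (-1997809/11875977)·1 + (-163562/35627931)·1 + 3583657/118759770·1 = 1 ✓
b·c: (-1997809/11875977)·(-2) + (-163562/35627931)·45/14 + 3583657/118759770·65/11 = 1/2 ✓
b·c²: (-1997809/11875977)·4 + (-163562/35627931)·2025/196 + 3583657/118759770·4225/121 = 1/3 ✓
b·Ac: (-163562/35627931)·(-6) + 3583657/118759770·355/77 = 1/6 ✓
b·c³: (-1997809/11875977)·(-8) + (-163562/35627931)·91125/2744 + 3583657/118759770·274625/1331 = 9046312967/1219266972 ≠ 1/4 ⇒ order 3.
b·(c∘Ac): (-163562/35627931)·(-135/7) + 3583657/118759770·23075/847 = 21629005/23751954 ≠ 1/8
b·Ac²: (-163562/35627931)·12 + 3583657/118759770·26195/1078 = 25056595/36947484 ≠ 1/12
b·A²c: 3583657/118759770·(-12) = -7167314/19793295 ≠ 1/24

3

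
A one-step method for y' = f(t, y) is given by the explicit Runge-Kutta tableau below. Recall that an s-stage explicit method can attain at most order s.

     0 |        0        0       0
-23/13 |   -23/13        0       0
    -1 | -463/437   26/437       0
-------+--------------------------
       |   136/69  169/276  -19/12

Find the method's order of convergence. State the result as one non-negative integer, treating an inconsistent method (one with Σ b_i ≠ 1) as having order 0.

b = (136/69, 169/276, -19/12)
c = (0, -23/13, -1)
Ac = (0, 0, -2/19)
Σ b_i: 136/69·1 + 169/276·1 + (-19/12)·1 = 1 ✓
b·c: 169/276·(-23/13) + (-19/12)·(-1) = 1/2 ✓
b·c²: 169/276·529/169 + (-19/12)·1 = 1/3 ✓
b·Ac: (-19/12)·(-2/19) = 1/6 ✓; 3 stages ⇒ order 3.

3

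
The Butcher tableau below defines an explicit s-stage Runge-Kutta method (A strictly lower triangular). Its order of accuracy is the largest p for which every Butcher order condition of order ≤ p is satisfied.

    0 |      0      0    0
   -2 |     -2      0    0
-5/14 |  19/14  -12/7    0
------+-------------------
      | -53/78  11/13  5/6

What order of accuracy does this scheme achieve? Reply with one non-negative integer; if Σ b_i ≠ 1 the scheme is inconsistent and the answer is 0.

1

b = (-53/78, 11/13, 5/6)
c = (0, -2, -5/14)
Ac = (0, 0, 24/7)
Σ b_i: (-53/78)·1 + 11/13·1 + 5/6·1 = 1 ✓
b·c: 11/13·(-2) + 5/6·(-5/14) = -2173/1092 ≠ 1/2 ⇒ order 1.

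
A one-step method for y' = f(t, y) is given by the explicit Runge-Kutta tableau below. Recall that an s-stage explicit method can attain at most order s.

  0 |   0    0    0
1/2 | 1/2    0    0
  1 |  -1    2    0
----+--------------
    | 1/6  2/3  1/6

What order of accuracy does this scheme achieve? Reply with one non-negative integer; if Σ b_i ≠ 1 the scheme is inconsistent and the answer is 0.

3

b = (1/6, 2/3, 1/6)
c = (0, 1/2, 1)
Ac = (0, 0, 1)
Σ b_i: 1/6·1 + 2/3·1 + 1/6·1 = 1 ✓
b·c: 2/3·1/2 + 1/6·1 = 1/2 ✓
b·c²: 2/3·1/4 + 1/6·1 = 1/3 ✓
b·Ac: 1/6·1 = 1/6 ✓; 3 stages ⇒ order 3.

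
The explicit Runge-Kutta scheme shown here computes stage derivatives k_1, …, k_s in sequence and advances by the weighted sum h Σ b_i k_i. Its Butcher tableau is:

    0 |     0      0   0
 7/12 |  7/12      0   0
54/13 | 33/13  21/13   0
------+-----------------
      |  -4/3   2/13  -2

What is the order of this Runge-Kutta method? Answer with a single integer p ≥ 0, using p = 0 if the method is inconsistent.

0

b = (-4/3, 2/13, -2)
c = (0, 7/12, 54/13)
Ac = (0, 0, 49/52)
Σ b_i: (-4/3)·1 + 2/13·1 + (-2)·1 = -124/39 ≠ 1 ⇒ order 0.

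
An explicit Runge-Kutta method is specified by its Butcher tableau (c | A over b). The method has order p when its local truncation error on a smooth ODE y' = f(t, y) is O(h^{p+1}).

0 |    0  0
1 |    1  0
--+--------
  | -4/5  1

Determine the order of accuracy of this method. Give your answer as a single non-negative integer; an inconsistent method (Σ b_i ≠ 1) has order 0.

b = (-4/5, 1)
c = (0, 1)
Σ b_i: (-4/5)·1 + 1·1 = 1/5 ≠ 1 ⇒ order 0.

0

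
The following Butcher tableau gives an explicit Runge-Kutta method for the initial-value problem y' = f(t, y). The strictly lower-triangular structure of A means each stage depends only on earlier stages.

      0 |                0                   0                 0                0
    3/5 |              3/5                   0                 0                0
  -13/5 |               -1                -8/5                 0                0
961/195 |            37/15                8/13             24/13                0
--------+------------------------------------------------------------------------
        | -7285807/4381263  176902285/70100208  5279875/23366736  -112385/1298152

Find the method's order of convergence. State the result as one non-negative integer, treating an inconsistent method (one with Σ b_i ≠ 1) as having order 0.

b = (-7285807/4381263, 176902285/70100208, 5279875/23366736, -112385/1298152)
c = (0, 3/5, -13/5, 961/195)
Ac = (0, 0, -24/25, -288/65)
Σ b_i: (-7285807/4381263)·1 + 176902285/70100208·1 + 5279875/23366736·1 + (-112385/1298152)·1 = 1 ✓
b·c: 176902285/70100208·3/5 + 5279875/23366736·(-13/5) + (-112385/1298152)·961/195 = 1/2 ✓
b·c²: 176902285/70100208·9/25 + 5279875/23366736·169/25 + (-112385/1298152)·923521/38025 = 1/3 ✓
b·Ac: 5279875/23366736·(-24/25) + (-112385/1298152)·(-288/65) = 1/6 ✓
b·c³: 176902285/70100208·27/125 + 5279875/23366736·(-2197/125) + (-112385/1298152)·887503681/7414875 = -39267068083/2847820950 ≠ 1/4 ⇒ order 3.
b·(c∘Ac): 5279875/23366736·312/125 + (-112385/1298152)·(-92256/4225) = 11948071/4868070 ≠ 1/8
b·Ac²: 5279875/23366736·(-72/125) + (-112385/1298152)·4128/325 = -1995523/1622690 ≠ 1/12
b·A²c: (-112385/1298152)·(-576/325) = 124488/811345 ≠ 1/24

3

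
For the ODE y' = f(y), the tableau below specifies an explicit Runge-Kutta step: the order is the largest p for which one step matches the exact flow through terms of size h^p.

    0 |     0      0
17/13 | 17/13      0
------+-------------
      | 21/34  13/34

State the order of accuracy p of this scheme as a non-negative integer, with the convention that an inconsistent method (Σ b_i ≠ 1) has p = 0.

2

b = (21/34, 13/34)
c = (0, 17/13)
Σ b_i: 21/34·1 + 13/34·1 = 1 ✓
b·c: 13/34·17/13 = 1/2 ✓; 2 stages ⇒ order 2.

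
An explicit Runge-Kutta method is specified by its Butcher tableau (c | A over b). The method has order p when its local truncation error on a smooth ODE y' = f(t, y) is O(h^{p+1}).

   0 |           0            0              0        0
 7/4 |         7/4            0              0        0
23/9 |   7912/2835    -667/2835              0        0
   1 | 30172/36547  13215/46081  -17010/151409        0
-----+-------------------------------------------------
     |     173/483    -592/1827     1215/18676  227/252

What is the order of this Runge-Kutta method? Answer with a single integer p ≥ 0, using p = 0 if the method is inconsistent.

4

b = (173/483, -592/1827, 1215/18676, 227/252)
c = (0, 7/4, 23/9, 1)
Ac = (0, 0, -667/1620, 195/908)
Σ b_i: 173/483·1 + (-592/1827)·1 + 1215/18676·1 + 227/252·1 = 1 ✓
b·c: (-592/1827)·7/4 + 1215/18676·23/9 + 227/252·1 = 1/2 ✓
b·c²: (-592/1827)·49/16 + 1215/18676·529/81 + 227/252·1 = 1/3 ✓
b·Ac: 1215/18676·(-667/1620) + 227/252·195/908 = 1/6 ✓
b·c³: (-592/1827)·343/64 + 1215/18676·12167/729 + 227/252·1 = 1/4 ✓
b·(c∘Ac): 1215/18676·(-15341/14580) + 227/252·195/908 = 1/8 ✓
b·Ac²: 1215/18676·(-4669/6480) + 227/252·525/3632 = 1/12 ✓
b·A²c: 227/252·21/454 = 1/24 ✓; 4 stages ⇒ order 4.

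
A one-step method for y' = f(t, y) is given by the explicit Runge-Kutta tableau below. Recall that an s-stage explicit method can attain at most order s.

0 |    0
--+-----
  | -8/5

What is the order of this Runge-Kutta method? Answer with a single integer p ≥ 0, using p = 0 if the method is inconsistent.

b = (-8/5)
c = (0)
Σ b_i: (-8/5)·1 = -8/5 ≠ 1 ⇒ order 0.

0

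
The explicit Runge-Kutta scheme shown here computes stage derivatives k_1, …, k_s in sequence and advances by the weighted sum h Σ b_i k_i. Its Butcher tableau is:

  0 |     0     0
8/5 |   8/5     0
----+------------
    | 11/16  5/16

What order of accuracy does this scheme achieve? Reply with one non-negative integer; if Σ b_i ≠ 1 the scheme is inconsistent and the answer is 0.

2

b = (11/16, 5/16)
c = (0, 8/5)
Σ b_i: 11/16·1 + 5/16·1 = 1 ✓
b·c: 5/16·8/5 = 1/2 ✓; 2 stages ⇒ order 2.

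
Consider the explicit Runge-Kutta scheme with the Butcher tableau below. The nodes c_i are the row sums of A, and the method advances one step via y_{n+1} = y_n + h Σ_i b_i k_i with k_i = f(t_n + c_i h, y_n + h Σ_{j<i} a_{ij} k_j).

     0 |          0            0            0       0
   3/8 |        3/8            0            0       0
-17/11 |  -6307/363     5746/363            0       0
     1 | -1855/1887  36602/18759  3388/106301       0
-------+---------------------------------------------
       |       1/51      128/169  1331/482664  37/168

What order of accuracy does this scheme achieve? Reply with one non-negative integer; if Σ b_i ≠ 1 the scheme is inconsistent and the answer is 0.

b = (1/51, 128/169, 1331/482664, 37/168)
c = (0, 3/8, -17/11, 1)
Ac = (0, 0, 2873/484, 101/148)
Σ b_i: 1/51·1 + 128/169·1 + 1331/482664·1 + 37/168·1 = 1 ✓
b·c: 128/169·3/8 + 1331/482664·(-17/11) + 37/168·1 = 1/2 ✓
b·c²: 128/169·9/64 + 1331/482664·289/121 + 37/168·1 = 1/3 ✓
b·Ac: 1331/482664·2873/484 + 37/168·101/148 = 1/6 ✓
b·c³: 128/169·27/512 + 1331/482664·(-4913/1331) + 37/168·1 = 1/4 ✓
b·(c∘Ac): 1331/482664·(-48841/5324) + 37/168·101/148 = 1/8 ✓
b·Ac²: 1331/482664·8619/3872 + 37/168·415/1184 = 1/12 ✓
b·A²c: 37/168·7/37 = 1/24 ✓; 4 stages ⇒ order 4.

4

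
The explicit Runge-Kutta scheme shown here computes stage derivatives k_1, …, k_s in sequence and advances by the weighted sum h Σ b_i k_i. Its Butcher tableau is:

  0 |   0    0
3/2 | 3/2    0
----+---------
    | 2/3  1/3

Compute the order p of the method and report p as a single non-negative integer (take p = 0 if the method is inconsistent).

b = (2/3, 1/3)
c = (0, 3/2)
Σ b_i: 2/3·1 + 1/3·1 = 1 ✓
b·c: 1/3·3/2 = 1/2 ✓; 2 stages ⇒ order 2.

2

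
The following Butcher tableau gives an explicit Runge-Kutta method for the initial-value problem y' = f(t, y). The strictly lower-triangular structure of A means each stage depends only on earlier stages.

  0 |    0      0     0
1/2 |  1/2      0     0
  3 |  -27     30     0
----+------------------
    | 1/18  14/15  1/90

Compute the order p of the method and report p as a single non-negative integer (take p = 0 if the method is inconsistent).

3

b = (1/18, 14/15, 1/90)
c = (0, 1/2, 3)
Ac = (0, 0, 15)
Σ b_i: 1/18·1 + 14/15·1 + 1/90·1 = 1 ✓
b·c: 14/15·1/2 + 1/90·3 = 1/2 ✓
b·c²: 14/15·1/4 + 1/90·9 = 1/3 ✓
b·Ac: 1/90·15 = 1/6 ✓; 3 stages ⇒ order 3.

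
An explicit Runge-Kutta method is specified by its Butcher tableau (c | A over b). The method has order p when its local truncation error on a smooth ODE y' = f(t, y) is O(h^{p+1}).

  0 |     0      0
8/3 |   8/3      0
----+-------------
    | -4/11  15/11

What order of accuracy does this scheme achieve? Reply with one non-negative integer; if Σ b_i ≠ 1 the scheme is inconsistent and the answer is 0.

1

b = (-4/11, 15/11)
c = (0, 8/3)
Σ b_i: (-4/11)·1 + 15/11·1 = 1 ✓
b·c: 15/11·8/3 = 40/11 ≠ 1/2 ⇒ order 1.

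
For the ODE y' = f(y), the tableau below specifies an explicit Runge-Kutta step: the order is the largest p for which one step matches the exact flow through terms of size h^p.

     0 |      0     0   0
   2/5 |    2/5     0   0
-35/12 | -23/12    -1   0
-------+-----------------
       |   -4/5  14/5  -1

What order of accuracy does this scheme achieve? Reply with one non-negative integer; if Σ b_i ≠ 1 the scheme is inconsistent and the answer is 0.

b = (-4/5, 14/5, -1)
c = (0, 2/5, -35/12)
Ac = (0, 0, -2/5)
Σ b_i: (-4/5)·1 + 14/5·1 + (-1)·1 = 1 ✓
b·c: 14/5·2/5 + (-1)·(-35/12) = 1211/300 ≠ 1/2 ⇒ order 1.

1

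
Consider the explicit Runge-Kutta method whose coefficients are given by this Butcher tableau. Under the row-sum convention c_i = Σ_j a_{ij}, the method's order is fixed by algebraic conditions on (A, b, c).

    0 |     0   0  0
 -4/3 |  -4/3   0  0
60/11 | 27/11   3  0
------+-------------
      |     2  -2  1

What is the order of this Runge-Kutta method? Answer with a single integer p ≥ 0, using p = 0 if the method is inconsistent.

1

b = (2, -2, 1)
c = (0, -4/3, 60/11)
Ac = (0, 0, -4)
Σ b_i: 2·1 + (-2)·1 + 1·1 = 1 ✓
b·c: (-2)·(-4/3) + 1·60/11 = 268/33 ≠ 1/2 ⇒ order 1.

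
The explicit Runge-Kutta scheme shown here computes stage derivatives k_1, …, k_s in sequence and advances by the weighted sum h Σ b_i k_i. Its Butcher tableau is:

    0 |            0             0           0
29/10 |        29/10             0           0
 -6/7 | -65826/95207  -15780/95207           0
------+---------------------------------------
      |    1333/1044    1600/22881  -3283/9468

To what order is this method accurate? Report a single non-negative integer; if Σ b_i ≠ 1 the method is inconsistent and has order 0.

3

b = (1333/1044, 1600/22881, -3283/9468)
c = (0, 29/10, -6/7)
Ac = (0, 0, -1578/3283)
Σ b_i: 1333/1044·1 + 1600/22881·1 + (-3283/9468)·1 = 1 ✓
b·c: 1600/22881·29/10 + (-3283/9468)·(-6/7) = 1/2 ✓
b·c²: 1600/22881·841/100 + (-3283/9468)·36/49 = 1/3 ✓
b·Ac: (-3283/9468)·(-1578/3283) = 1/6 ✓; 3 stages ⇒ order 3.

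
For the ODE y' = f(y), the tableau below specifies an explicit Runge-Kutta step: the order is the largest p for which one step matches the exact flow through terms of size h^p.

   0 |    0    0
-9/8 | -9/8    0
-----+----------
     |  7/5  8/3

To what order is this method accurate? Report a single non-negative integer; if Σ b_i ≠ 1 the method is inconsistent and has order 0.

0

b = (7/5, 8/3)
c = (0, -9/8)
Σ b_i: 7/5·1 + 8/3·1 = 61/15 ≠ 1 ⇒ order 0.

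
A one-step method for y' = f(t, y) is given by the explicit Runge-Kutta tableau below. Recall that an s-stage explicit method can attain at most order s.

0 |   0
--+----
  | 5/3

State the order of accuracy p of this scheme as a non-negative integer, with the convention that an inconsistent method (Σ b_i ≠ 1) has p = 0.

b = (5/3)
c = (0)
Σ b_i: 5/3·1 = 5/3 ≠ 1 ⇒ order 0.

0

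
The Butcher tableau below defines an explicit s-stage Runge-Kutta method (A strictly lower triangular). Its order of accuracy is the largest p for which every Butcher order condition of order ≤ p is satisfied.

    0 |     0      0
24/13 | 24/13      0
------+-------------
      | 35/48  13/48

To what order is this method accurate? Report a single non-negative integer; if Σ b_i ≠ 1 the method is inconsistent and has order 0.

2

b = (35/48, 13/48)
c = (0, 24/13)
Σ b_i: 35/48·1 + 13/48·1 = 1 ✓
b·c: 13/48·24/13 = 1/2 ✓; 2 stages ⇒ order 2.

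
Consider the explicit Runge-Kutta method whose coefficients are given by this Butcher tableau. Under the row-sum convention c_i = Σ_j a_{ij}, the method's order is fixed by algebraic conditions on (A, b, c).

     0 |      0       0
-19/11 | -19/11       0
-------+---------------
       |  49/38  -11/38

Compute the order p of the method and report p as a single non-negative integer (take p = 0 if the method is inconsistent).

b = (49/38, -11/38)
c = (0, -19/11)
Σ b_i: 49/38·1 + (-11/38)·1 = 1 ✓
b·c: (-11/38)·(-19/11) = 1/2 ✓; 2 stages ⇒ order 2.

2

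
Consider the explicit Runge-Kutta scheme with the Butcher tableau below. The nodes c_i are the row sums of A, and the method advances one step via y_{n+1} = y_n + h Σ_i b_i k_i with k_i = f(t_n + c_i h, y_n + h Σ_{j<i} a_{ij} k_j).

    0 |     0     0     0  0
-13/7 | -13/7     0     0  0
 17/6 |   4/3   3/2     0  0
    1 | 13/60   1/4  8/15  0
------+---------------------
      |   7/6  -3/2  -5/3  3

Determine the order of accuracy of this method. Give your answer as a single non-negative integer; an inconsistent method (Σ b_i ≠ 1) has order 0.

1

b = (7/6, -3/2, -5/3, 3)
c = (0, -13/7, 17/6, 1)
Ac = (0, 0, -39/14, 1319/1260)
Σ b_i: 7/6·1 + (-3/2)·1 + (-5/3)·1 + 3·1 = 1 ✓
b·c: (-3/2)·(-13/7) + (-5/3)·17/6 + 3·1 = 67/63 ≠ 1/2 ⇒ order 1.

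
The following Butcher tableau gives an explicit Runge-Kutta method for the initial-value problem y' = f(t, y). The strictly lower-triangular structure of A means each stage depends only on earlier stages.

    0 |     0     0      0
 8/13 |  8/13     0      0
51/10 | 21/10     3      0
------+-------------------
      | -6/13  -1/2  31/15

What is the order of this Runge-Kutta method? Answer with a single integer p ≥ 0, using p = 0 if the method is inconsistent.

b = (-6/13, -1/2, 31/15)
c = (0, 8/13, 51/10)
Ac = (0, 0, 24/13)
Σ b_i: (-6/13)·1 + (-1/2)·1 + 31/15·1 = 431/390 ≠ 1 ⇒ order 0.

0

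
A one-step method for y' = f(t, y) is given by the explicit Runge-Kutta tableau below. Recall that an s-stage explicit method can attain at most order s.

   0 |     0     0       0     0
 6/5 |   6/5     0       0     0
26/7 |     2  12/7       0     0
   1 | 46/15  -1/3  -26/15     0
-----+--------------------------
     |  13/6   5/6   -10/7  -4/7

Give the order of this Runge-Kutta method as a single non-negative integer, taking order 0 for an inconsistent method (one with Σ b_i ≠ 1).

1

b = (13/6, 5/6, -10/7, -4/7)
c = (0, 6/5, 26/7, 1)
Ac = (0, 0, 72/35, -718/105)
Σ b_i: 13/6·1 + 5/6·1 + (-10/7)·1 + (-4/7)·1 = 1 ✓
b·c: 5/6·6/5 + (-10/7)·26/7 + (-4/7)·1 = -239/49 ≠ 1/2 ⇒ order 1.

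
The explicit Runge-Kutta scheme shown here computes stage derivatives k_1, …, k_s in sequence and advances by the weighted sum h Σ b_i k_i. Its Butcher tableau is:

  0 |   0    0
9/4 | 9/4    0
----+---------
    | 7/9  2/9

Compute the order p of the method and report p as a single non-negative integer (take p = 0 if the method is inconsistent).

b = (7/9, 2/9)
c = (0, 9/4)
Σ b_i: 7/9·1 + 2/9·1 = 1 ✓
b·c: 2/9·9/4 = 1/2 ✓; 2 stages ⇒ order 2.

2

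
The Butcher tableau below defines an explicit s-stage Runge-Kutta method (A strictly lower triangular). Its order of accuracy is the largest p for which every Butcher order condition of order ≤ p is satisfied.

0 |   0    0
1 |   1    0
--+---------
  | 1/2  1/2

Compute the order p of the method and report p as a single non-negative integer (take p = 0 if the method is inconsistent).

2

b = (1/2, 1/2)
c = (0, 1)
Σ b_i: 1/2·1 + 1/2·1 = 1 ✓
b·c: 1/2·1 = 1/2 ✓; 2 stages ⇒ order 2.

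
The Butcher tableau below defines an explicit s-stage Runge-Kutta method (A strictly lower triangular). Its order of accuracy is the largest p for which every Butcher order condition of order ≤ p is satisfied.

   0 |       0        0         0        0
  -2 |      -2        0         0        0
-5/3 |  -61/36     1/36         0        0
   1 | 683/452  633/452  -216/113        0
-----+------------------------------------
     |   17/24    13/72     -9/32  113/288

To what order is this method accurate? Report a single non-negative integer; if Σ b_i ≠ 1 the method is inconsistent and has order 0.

b = (17/24, 13/72, -9/32, 113/288)
c = (0, -2, -5/3, 1)
Ac = (0, 0, -1/18, 87/226)
Σ b_i: 17/24·1 + 13/72·1 + (-9/32)·1 + 113/288·1 = 1 ✓
b·c: 13/72·(-2) + (-9/32)·(-5/3) + 113/288·1 = 1/2 ✓
b·c²: 13/72·4 + (-9/32)·25/9 + 113/288·1 = 1/3 ✓
b·Ac: (-9/32)·(-1/18) + 113/288·87/226 = 1/6 ✓
b·c³: 13/72·(-8) + (-9/32)·(-125/27) + 113/288·1 = 1/4 ✓
b·(c∘Ac): (-9/32)·5/54 + 113/288·87/226 = 1/8 ✓
b·Ac²: (-9/32)·1/9 + 113/288·33/113 = 1/12 ✓
b·A²c: 113/288·12/113 = 1/24 ✓; 4 stages ⇒ order 4.

4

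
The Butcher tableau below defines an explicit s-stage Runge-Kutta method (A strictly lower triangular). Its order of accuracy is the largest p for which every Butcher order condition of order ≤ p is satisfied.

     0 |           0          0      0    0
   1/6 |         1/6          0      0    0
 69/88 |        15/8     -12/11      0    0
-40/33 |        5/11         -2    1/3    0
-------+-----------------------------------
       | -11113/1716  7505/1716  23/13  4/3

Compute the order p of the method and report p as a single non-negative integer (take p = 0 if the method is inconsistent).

b = (-11113/1716, 7505/1716, 23/13, 4/3)
c = (0, 1/6, 69/88, -40/33)
Ac = (0, 0, -2/11, -19/264)
Σ b_i: (-11113/1716)·1 + 7505/1716·1 + 23/13·1 + 4/3·1 = 1 ✓
b·c: 7505/1716·1/6 + 23/13·69/88 + 4/3·(-40/33) = 1/2 ✓
b·c²: 7505/1716·1/36 + 23/13·4761/7744 + 4/3·1600/1089 = 8611601/2718144 ≠ 1/3 ⇒ order 2.
b·Ac: 23/13·(-2/11) + 4/3·(-19/264) = -1075/2574 ≠ 1/6

2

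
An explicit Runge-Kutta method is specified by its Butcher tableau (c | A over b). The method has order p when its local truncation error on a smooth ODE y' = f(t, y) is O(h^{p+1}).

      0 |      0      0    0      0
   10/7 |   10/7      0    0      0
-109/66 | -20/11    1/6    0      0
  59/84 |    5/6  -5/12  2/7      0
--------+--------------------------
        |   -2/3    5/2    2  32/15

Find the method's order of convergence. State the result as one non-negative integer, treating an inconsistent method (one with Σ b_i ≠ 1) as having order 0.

0

b = (-2/3, 5/2, 2, 32/15)
c = (0, 10/7, -109/66, 59/84)
Ac = (0, 0, 5/21, -493/462)
Σ b_i: (-2/3)·1 + 5/2·1 + 2·1 + 32/15·1 = 179/30 ≠ 1 ⇒ order 0.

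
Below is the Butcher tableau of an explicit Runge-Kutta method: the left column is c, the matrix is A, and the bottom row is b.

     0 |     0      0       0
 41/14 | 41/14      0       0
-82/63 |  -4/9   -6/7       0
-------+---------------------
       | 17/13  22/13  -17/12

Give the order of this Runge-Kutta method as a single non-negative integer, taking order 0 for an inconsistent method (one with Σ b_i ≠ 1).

0

b = (17/13, 22/13, -17/12)
c = (0, 41/14, -82/63)
Ac = (0, 0, -123/49)
Σ b_i: 17/13·1 + 22/13·1 + (-17/12)·1 = 19/12 ≠ 1 ⇒ order 0.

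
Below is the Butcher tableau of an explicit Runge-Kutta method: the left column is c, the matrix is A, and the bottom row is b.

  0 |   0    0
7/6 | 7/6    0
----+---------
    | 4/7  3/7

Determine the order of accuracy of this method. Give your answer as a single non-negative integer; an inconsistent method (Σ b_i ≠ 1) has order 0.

b = (4/7, 3/7)
c = (0, 7/6)
Σ b_i: 4/7·1 + 3/7·1 = 1 ✓
b·c: 3/7·7/6 = 1/2 ✓; 2 stages ⇒ order 2.

2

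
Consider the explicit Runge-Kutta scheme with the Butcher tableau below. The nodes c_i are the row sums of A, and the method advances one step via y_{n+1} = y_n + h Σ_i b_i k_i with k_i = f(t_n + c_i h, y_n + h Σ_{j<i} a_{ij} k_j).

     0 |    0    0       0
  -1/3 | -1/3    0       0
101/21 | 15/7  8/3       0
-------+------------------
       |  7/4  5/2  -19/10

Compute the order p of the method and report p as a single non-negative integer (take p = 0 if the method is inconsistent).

b = (7/4, 5/2, -19/10)
c = (0, -1/3, 101/21)
Ac = (0, 0, -8/9)
Σ b_i: 7/4·1 + 5/2·1 + (-19/10)·1 = 47/20 ≠ 1 ⇒ order 0.

0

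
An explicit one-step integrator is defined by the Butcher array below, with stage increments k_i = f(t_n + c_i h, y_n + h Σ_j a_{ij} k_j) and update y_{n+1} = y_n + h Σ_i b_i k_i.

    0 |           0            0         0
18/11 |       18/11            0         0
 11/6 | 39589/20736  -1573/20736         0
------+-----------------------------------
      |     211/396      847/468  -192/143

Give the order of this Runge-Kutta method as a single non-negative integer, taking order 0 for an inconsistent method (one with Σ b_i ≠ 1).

b = (211/396, 847/468, -192/143)
c = (0, 18/11, 11/6)
Ac = (0, 0, -143/1152)
Σ b_i: 211/396·1 + 847/468·1 + (-192/143)·1 = 1 ✓
b·c: 847/468·18/11 + (-192/143)·11/6 = 1/2 ✓
b·c²: 847/468·324/121 + (-192/143)·121/36 = 1/3 ✓
b·Ac: (-192/143)·(-143/1152) = 1/6 ✓; 3 stages ⇒ order 3.

3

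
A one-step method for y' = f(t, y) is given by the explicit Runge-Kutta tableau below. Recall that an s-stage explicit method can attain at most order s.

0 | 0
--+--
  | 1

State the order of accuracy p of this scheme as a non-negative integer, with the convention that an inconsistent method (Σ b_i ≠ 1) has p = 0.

b = (1)
c = (0)
Σ b_i: 1·1 = 1 ✓; 1 stage ⇒ order 1.

1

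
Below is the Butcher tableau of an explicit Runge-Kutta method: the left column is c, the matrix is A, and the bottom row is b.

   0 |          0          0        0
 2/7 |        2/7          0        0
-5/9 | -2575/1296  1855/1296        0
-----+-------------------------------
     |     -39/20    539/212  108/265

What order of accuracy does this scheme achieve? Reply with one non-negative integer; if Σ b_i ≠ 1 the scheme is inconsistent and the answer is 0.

b = (-39/20, 539/212, 108/265)
c = (0, 2/7, -5/9)
Ac = (0, 0, 265/648)
Σ b_i: (-39/20)·1 + 539/212·1 + 108/265·1 = 1 ✓
b·c: 539/212·2/7 + 108/265·(-5/9) = 1/2 ✓
b·c²: 539/212·4/49 + 108/265·25/81 = 1/3 ✓
b·Ac: 108/265·265/648 = 1/6 ✓; 3 stages ⇒ order 3.

3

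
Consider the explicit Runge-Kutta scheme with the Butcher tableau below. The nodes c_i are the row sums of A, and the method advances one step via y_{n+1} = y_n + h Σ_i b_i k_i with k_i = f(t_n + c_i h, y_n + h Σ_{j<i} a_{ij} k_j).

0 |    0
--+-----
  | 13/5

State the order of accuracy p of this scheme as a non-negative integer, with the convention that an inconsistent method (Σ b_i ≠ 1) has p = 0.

0

b = (13/5)
c = (0)
Σ b_i: 13/5·1 = 13/5 ≠ 1 ⇒ order 0.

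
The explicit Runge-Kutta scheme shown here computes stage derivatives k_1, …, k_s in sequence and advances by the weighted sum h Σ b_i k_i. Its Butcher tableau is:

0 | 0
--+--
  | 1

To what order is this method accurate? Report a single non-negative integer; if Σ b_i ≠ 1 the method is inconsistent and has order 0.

1

b = (1)
c = (0)
Σ b_i: 1·1 = 1 ✓; 1 stage ⇒ order 1.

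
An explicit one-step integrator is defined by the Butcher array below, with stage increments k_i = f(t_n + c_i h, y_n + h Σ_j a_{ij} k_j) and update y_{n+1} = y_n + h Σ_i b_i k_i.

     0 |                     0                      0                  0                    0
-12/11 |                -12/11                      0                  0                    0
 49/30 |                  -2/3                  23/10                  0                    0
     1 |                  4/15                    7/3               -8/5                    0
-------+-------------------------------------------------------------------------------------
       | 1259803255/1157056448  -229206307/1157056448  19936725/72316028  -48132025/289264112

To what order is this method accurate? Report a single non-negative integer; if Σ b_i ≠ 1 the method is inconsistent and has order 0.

3

b = (1259803255/1157056448, -229206307/1157056448, 19936725/72316028, -48132025/289264112)
c = (0, -12/11, 49/30, 1)
Ac = (0, 0, -138/55, -4256/825)
Σ b_i: 1259803255/1157056448·1 + (-229206307/1157056448)·1 + 19936725/72316028·1 + (-48132025/289264112)·1 = 1 ✓
b·c: (-229206307/1157056448)·(-12/11) + 19936725/72316028·49/30 + (-48132025/289264112)·1 = 1/2 ✓
b·c²: (-229206307/1157056448)·144/121 + 19936725/72316028·2401/900 + (-48132025/289264112)·1 = 1/3 ✓
b·Ac: 19936725/72316028·(-138/55) + (-48132025/289264112)·(-4256/825) = 1/6 ✓
b·c³: (-229206307/1157056448)·(-1728/1331) + 19936725/72316028·117649/27000 + (-48132025/289264112)·1 = 370010307607/286371470880 ≠ 1/4 ⇒ order 3.
b·(c∘Ac): 19936725/72316028·(-1127/275) + (-48132025/289264112)·(-4256/825) = -647743705/2386428924 ≠ 1/8
b·Ac²: 19936725/72316028·1656/605 + (-48132025/289264112)·(-203042/136125) = 71793668291/71592867720 ≠ 1/12
b·A²c: (-48132025/289264112)·1104/275 = -132844389/198869077 ≠ 1/24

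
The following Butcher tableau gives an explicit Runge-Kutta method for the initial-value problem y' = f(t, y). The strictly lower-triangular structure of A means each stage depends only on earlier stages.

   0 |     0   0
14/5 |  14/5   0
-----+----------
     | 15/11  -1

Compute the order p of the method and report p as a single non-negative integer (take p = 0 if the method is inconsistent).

b = (15/11, -1)
c = (0, 14/5)
Σ b_i: 15/11·1 + (-1)·1 = 4/11 ≠ 1 ⇒ order 0.

0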